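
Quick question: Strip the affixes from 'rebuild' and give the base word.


Remove prefix 're' from 'rebuild' to get root 'build'.

build


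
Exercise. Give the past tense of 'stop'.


Apply rule: Double final consonant and add -ed. 'stop' becomes 'stopped'.

stopped


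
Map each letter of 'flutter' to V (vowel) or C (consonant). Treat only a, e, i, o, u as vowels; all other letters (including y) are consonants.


Letter mapping: f = C, l = C, u = V, t = C, t = C, e = V, r = C.

CCVCCVC


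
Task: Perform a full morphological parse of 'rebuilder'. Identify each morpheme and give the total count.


Step 1: Identify prefix: 're' (meaning: again)
Step 2: Identify root: 'build'
Step 3: Identify suffix(es): 'er'
Decomposition: re- (prefix: again) + build (root) + -er (suffix: one who)
Total morphemes: 3

3 morphemes (re- (prefix: again) + build (root) + -er (suffix: one who))


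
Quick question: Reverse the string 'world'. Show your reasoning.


Reverse 'world' character by character: 'dlrow'.

dlrow


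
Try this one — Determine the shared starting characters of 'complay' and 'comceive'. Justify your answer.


Compare from the start: 3 characters match: 'com'. Mismatch at position 4: 'p' vs 'c'.

com


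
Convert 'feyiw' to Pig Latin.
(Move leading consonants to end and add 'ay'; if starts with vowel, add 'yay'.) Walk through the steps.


'feyiw': move consonant cluster 'f' to end and add 'ay': 'eyiwfay'.

eyiwfay


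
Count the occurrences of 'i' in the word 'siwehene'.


Letter 'i' in 'siwehene': found at position(s) 2 = 1 occurrence(s).

1


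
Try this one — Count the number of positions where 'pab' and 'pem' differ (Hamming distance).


Alignment:
Position 1: 'p' vs 'p' = match
Position 2: 'a' vs 'e' = DIFFER
Position 3: 'b' vs 'm' = DIFFER
Total differences: 2

2


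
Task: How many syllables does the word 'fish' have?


Break 'fish' into syllables: fish -> fish = 1 syllable

1 syllable


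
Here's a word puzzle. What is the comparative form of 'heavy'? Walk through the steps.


Apply comparative formation (consonant + y: change y to i, add -er): 'heavy' -> 'heavier'.

heavier


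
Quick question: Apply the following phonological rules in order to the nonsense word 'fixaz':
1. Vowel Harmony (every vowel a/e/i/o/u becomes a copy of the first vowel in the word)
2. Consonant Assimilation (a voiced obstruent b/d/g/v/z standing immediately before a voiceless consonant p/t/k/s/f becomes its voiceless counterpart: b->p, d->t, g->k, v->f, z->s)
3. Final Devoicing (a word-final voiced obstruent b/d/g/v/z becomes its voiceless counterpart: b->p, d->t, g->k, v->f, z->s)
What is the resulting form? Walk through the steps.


Starting form: 'fixaz'
Rule 1: Vowel Harmony: all vowels become 'i' (matching first vowel). 'fixaz' -> 'fixiz'
Rule 2: Consonant Assimilation: no voiced obstruent (b/d/g/v/z) stands immediately before a voiceless consonant (p/t/k/s/f). No change.
Rule 3: Final Devoicing: word-final voiced obstruent 'z' becomes voiceless 's'. 'fixiz' -> 'fixis'
Final form: 'fixis'

fixis


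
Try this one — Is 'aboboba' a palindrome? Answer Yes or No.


Forward: 'aboboba'
Reversed: 'aboboba'
They are identical.

Yes


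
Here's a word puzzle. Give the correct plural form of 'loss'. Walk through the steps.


Apply rule: Add -es (sibilant/fricative ending). 'loss' becomes 'losses'.

losses


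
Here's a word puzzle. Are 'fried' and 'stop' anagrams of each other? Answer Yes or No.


Sorted letters of 'fried': 'defir'
Sorted letters of 'stop': 'opst'
They do not match.

No


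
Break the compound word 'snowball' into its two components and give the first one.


Split 'snowball' into 'snow' + 'ball'. The first part is 'snow'.

snow


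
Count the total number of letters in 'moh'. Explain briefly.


Spell out 'moh' and number each letter: m(1), o(2), h(3). Total: 3 letters.

3


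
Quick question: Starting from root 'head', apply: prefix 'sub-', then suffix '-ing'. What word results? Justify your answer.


Step 1: Add prefix 'sub-' to 'head' = 'subhead'
Step 2: Add suffix '-ing' to 'subhead' = 'subheading'

subheading


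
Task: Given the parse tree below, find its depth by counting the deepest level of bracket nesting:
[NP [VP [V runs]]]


Count bracket nesting levels:
'[' at pos 0: depth = 1
'[' at pos 4: depth = 2
'[' at pos 8: depth = 3
Maximum depth reached: 3

3


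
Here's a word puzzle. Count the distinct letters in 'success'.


Unique letters in 'success': {c, e, s, u} = 4 distinct letters.

4


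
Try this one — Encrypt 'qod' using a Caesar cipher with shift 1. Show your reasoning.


Shift each letter by 1: q -> r, o -> p, d -> e. Result: 'rpe'.

rpe


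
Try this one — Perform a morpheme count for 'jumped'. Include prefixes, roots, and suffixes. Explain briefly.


Decomposition: jump (root) + -ed (suffix) = 2 morpheme(s)

2 morphemes


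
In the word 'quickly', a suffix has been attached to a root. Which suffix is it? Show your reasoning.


The word 'quickly' = 'quick' (root) + '-ly' (suffix). The suffix is '-ly'.

ly


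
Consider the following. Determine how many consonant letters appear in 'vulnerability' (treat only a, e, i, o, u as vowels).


Consonants in 'vulnerability': v, l, n, r, b, l, t, y = 8 consonants.

8


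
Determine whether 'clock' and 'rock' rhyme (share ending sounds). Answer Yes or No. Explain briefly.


Rime (stressed vowel + following sounds) of 'clock': -ock = /ɒk/
Rime of 'rock': -ock = /ɒk/
/ɒk/ and /ɒk/ are the same ending sound, so the words rhyme.

Yes


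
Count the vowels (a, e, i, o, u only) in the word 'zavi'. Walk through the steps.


Vowels in 'zavi': a, i = 2 vowels.

2


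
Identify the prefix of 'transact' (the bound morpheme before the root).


The word 'transact' = 'trans' (prefix) + 'act' (root). The prefix is 'trans'.

trans


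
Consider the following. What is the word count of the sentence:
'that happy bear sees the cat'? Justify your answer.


Split into words: that | happy | bear | sees | the | cat = 6 words.

6


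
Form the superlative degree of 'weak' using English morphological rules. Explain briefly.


Apply superlative formation (add -est): 'weak' -> 'weakest'.

weakest


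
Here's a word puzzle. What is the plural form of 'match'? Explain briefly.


Apply rule: Add -es (sibilant/fricative ending). 'match' becomes 'matches'.

matches


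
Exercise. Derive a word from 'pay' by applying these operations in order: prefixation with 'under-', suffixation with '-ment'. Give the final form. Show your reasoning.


Step 1: Add prefix 'under-' to 'pay' = 'underpay'
Step 2: Add suffix '-ment' to 'underpay' = 'underpayment'

underpayment


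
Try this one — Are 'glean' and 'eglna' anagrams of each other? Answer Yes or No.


Sorted letters of 'glean': 'aegln'
Sorted letters of 'eglna': 'aegln'
They match.

Yes


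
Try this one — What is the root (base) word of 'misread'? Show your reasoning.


Remove prefix 'mis' from 'misread' to get root 'read'.

read


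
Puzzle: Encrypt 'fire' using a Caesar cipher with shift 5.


Shift each letter by 5: f -> k, i -> n, r -> w, e -> j. Result: 'knwj'.

knwj


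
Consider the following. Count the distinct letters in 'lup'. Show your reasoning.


Unique letters in 'lup': {l, p, u} = 3 distinct letters.

3


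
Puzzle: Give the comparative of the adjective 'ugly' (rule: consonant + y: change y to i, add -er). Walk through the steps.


Apply comparative formation (consonant + y: change y to i, add -er): 'ugly' -> 'uglier'.

uglier


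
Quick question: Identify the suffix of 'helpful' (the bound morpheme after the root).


The word 'helpful' = 'help' (root) + '-ful' (suffix). The suffix is '-ful'.

ful


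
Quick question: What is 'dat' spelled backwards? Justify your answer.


Reverse 'dat' character by character: 'tad'.

tad


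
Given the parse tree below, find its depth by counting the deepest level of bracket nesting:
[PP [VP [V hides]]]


Count bracket nesting levels:
'[' at pos 0: depth = 1
'[' at pos 4: depth = 2
'[' at pos 8: depth = 3
Maximum depth reached: 3

3


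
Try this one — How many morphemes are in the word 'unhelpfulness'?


Decomposition: un- (prefix) + help (root) + -ful (suffix) + -ness (suffix) = 4 morpheme(s)

4 morphemes


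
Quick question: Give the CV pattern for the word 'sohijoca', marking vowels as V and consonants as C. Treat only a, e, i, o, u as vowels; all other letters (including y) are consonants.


Letter mapping: s = C, o = V, h = C, i = V, j = C, o = V, c = C, a = V.

CVCVCVCV


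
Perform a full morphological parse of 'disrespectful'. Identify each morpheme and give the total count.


Step 1: Identify prefix: 'dis' (meaning: not/apart)
Step 2: Identify root: 'respect'
Step 3: Identify suffix(es): 'ful'
Decomposition: dis- (prefix: not/apart) + respect (root) + -ful (suffix: full of)
Total morphemes: 3

3 morphemes (dis- (prefix: not/apart) + respect (root) + -ful (suffix: full of))


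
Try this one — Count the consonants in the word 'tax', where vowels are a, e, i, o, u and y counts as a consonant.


Consonants in 'tax': t, x = 2 consonants.

2


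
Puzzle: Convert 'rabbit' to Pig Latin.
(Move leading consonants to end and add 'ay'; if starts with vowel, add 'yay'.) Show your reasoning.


'rabbit': move consonant cluster 'r' to end and add 'ay': 'abbitray'.

abbitray


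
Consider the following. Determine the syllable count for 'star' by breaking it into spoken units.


Break 'star' into syllables: star -> star = 1 syllable

1 syllable


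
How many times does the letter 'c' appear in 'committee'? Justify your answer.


Letter 'c' in 'committee': found at position(s) 1 = 1 occurrence(s).

1


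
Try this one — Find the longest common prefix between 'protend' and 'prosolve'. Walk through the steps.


Compare from the start: 3 characters match: 'pro'. Mismatch at position 4: 't' vs 's'.

pro


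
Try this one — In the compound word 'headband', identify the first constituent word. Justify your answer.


Split 'headband' into 'head' + 'band'. The first part is 'head'.

head


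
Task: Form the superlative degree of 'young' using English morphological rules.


Apply superlative formation (add -est): 'young' -> 'youngest'.

youngest


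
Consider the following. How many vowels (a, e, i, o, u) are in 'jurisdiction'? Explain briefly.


Vowels in 'jurisdiction': u, i, i, i, o = 5 vowels.

5


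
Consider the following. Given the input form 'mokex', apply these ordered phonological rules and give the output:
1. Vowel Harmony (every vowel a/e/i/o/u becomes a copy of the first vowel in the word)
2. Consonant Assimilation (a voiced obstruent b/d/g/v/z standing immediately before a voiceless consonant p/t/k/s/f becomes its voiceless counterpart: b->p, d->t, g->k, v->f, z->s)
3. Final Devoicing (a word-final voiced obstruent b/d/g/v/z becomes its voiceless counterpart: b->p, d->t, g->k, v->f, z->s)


Starting form: 'mokex'
Rule 1: Vowel Harmony: all vowels become 'o' (matching first vowel). 'mokex' -> 'mokox'
Rule 2: Consonant Assimilation: no voiced obstruent (b/d/g/v/z) stands immediately before a voiceless consonant (p/t/k/s/f). No change.
Rule 3: Final Devoicing: final consonant 'x' is not one of the voiced obstruents b/d/g/v/z. No change.
Final form: 'mokox'

mokox


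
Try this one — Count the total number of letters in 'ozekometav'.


Spell out 'ozekometav' and number each letter: o(1), z(2), e(3), k(4), o(5), m(6), e(7), t(8), a(9), v(10). Total: 10 letters.

10


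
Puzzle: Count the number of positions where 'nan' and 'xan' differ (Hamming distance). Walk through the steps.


Alignment:
Position 1: 'n' vs 'x' = DIFFER
Position 2: 'a' vs 'a' = match
Position 3: 'n' vs 'n' = match
Total differences: 1

1


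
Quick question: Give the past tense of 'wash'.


Apply rule: Add -ed. 'wash' becomes 'washed'.

washed


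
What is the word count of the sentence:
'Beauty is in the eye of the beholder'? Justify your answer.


Split into words: Beauty | is | in | the | eye | of | the | beholder = 8 words.

8


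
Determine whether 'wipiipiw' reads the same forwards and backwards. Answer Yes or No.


Forward: 'wipiipiw'
Reversed: 'wipiipiw'
They are identical.

Yes


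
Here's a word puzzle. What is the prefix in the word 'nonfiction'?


The word 'nonfiction' = 'non' (prefix) + 'fiction' (root). The prefix is 'non'.

non


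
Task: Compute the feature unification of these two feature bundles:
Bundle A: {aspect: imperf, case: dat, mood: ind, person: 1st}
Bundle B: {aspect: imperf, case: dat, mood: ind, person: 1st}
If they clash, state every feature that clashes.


Compare features:
aspect: A=imperf vs B=imperf -> unified: imperf
case: A=dat vs B=dat -> unified: dat
mood: A=ind vs B=ind -> unified: ind
person: A=1st vs B=1st -> unified: 1st
No clashes found.

Unified: {aspect: imperf, case: dat, mood: ind, person: 1st}


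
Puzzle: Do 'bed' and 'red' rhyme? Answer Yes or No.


Rime (stressed vowel + following sounds) of 'bed': -ed = /ɛd/
Rime of 'red': -ed = /ɛd/
/ɛd/ and /ɛd/ are the same ending sound, so the words rhyme.

Yes


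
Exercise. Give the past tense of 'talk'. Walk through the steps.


Apply rule: Add -ed. 'talk' becomes 'talked'.

talked


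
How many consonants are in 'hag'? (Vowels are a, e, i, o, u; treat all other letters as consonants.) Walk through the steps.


Consonants in 'hag': h, g = 2 consonants.

2


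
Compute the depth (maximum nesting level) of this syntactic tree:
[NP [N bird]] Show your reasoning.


Count bracket nesting levels:
'[' at pos 0: depth = 1
'[' at pos 4: depth = 2
Maximum depth reached: 2

2


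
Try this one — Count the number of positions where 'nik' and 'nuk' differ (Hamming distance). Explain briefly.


Alignment:
Position 1: 'n' vs 'n' = match
Position 2: 'i' vs 'u' = DIFFER
Position 3: 'k' vs 'k' = match
Total differences: 1

1


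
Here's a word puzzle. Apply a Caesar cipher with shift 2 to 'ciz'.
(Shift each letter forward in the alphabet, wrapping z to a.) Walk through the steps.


Shift each letter by 2: c -> e, i -> k, z -> b. Result: 'ekb'.

ekb


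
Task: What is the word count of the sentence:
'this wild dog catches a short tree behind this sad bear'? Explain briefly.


Split into words: this | wild | dog | catches | a | short | tree | behind | this | sad | bear = 11 words.

11


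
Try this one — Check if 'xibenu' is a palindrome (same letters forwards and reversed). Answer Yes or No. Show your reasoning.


Forward: 'xibenu'
Reversed: 'unebix'
They differ.

No


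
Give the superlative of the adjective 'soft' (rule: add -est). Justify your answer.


Apply superlative formation (add -est): 'soft' -> 'softest'.

softest


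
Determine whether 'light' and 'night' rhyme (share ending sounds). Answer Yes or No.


Rime (stressed vowel + following sounds) of 'light': -ight = /aɪt/
Rime of 'night': -ight = /aɪt/
/aɪt/ and /aɪt/ are the same ending sound, so the words rhyme.

Yes


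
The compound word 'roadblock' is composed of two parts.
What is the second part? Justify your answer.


Split 'roadblock' into 'road' + 'block'. The second part is 'block'.

block


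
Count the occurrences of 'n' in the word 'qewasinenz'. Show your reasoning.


Letter 'n' in 'qewasinenz': found at position(s) 7, 9 = 2 occurrence(s).

2


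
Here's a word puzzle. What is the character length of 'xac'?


Spell out 'xac' and number each letter: x(1), a(2), c(3). Total: 3 letters.

3


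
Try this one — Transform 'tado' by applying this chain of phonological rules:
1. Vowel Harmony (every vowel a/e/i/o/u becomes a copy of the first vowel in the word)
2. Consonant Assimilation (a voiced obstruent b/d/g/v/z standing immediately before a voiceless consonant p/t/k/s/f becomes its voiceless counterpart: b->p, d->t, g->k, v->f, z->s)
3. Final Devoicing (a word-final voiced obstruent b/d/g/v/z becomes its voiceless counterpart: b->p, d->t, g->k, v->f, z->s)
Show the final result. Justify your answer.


Starting form: 'tado'
Rule 1: Vowel Harmony: all vowels become 'a' (matching first vowel). 'tado' -> 'tada'
Rule 2: Consonant Assimilation: no voiced obstruent (b/d/g/v/z) stands immediately before a voiceless consonant (p/t/k/s/f). No change.
Rule 3: Final Devoicing: the word ends in the vowel 'a', not a consonant. No change.
Final form: 'tada'

tada


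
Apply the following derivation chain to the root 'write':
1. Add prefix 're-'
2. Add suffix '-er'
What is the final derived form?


Step 1: Add prefix 're-' to 'write' = 'rewrite'
Step 2: Add suffix '-er' to 'rewrite' = 'rewriter'

rewriter


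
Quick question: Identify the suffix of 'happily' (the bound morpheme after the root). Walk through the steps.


The word 'happily' = 'happy' (root) + '-ly' (suffix). The suffix is '-ly'.

ly


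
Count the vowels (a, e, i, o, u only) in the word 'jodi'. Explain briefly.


Vowels in 'jodi': o, i = 2 vowels.

2


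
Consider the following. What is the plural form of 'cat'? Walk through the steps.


Apply rule: Add -s. 'cat' becomes 'cats'.

cats


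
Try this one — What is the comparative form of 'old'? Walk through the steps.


Apply comparative formation (add -er): 'old' -> 'older'.

older


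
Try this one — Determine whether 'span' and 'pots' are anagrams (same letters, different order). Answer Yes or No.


Sorted letters of 'span': 'anps'
Sorted letters of 'pots': 'opst'
They do not match.

No


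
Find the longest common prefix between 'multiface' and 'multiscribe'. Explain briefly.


Compare from the start: 5 characters match: 'multi'. Mismatch at position 6: 'f' vs 's'.

multi


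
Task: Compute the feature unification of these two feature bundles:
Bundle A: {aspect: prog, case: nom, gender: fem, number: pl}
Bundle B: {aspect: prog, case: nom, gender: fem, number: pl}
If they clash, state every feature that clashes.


Compare features:
aspect: A=prog vs B=prog -> unified: prog
case: A=nom vs B=nom -> unified: nom
gender: A=fem vs B=fem -> unified: fem
number: A=pl vs B=pl -> unified: pl
No clashes found.

Unified: {aspect: prog, case: nom, gender: fem, number: pl}


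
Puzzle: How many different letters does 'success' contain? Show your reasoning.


Unique letters in 'success': {c, e, s, u} = 4 distinct letters.

4


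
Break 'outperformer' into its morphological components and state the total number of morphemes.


Step 1: Identify prefix: 'out' (meaning: surpass)
Step 2: Identify root: 'perform'
Step 3: Identify suffix(es): 'er'
Decomposition: out- (prefix: surpass) + perform (root) + -er (suffix: one who)
Total morphemes: 3

3 morphemes (out- (prefix: surpass) + perform (root) + -er (suffix: one who))


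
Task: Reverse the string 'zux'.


Reverse 'zux' character by character: 'xuz'.

xuz


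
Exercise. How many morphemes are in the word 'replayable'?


Decomposition: re- (prefix) + play (root) + -able (suffix) = 3 morpheme(s)

3 morphemes


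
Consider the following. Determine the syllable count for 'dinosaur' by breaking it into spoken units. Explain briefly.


Break 'dinosaur' into syllables: di-no-saur -> di | no | saur = 3 syllables

3 syllables


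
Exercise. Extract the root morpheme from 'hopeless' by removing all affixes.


Remove suffix '-less' from 'hopeless' to get root 'hope'.

hope


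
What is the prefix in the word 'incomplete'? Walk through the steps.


The word 'incomplete' = 'in' (prefix) + 'complete' (root). The prefix is 'in'.

in


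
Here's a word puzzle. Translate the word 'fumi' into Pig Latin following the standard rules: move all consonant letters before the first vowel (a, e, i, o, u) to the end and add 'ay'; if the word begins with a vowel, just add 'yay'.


'fumi': move consonant cluster 'f' to end and add 'ay': 'umifay'.

umifay


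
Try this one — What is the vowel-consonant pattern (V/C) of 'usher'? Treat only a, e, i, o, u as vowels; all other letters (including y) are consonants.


Letter mapping: u = V, s = C, h = C, e = V, r = C.

VCCVC


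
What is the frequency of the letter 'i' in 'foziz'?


Letter 'i' in 'foziz': found at position(s) 4 = 1 occurrence(s).

1


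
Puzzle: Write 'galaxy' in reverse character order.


Reverse 'galaxy' character by character: 'yxalag'.

yxalag


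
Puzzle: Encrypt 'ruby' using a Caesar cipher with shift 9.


Shift each letter by 9: r -> a, u -> d, b -> k, y -> h. Result: 'adkh'.

adkh


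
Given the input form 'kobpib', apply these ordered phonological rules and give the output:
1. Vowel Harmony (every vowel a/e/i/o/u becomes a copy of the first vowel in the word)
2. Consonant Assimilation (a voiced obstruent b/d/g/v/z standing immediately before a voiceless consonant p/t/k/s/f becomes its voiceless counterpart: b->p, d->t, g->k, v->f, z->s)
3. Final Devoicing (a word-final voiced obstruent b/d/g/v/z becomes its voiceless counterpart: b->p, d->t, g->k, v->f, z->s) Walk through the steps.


Starting form: 'kobpib'
Rule 1: Vowel Harmony: all vowels become 'o' (matching first vowel). 'kobpib' -> 'kobpob'
Rule 2: Consonant Assimilation: voiced obstruent before voiceless consonant becomes voiceless ('bp' -> 'pp'). 'kobpob' -> 'koppob'
Rule 3: Final Devoicing: word-final voiced obstruent 'b' becomes voiceless 'p'. 'koppob' -> 'koppop'
Final form: 'koppop'

koppop


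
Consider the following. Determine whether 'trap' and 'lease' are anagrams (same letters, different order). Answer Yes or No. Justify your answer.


Sorted letters of 'trap': 'aprt'
Sorted letters of 'lease': 'aeels'
They do not match.

No


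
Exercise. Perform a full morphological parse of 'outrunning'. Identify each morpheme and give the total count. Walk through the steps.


Step 1: Identify prefix: 'out' (meaning: surpass)
Step 2: Identify root: 'run'
Step 3: Identify suffix(es): 'ing'
Decomposition: out- (prefix: surpass) + run (root) + -ing (suffix: ongoing action)
Total morphemes: 3

3 morphemes (out- (prefix: surpass) + run (root) + -ing (suffix: ongoing action))


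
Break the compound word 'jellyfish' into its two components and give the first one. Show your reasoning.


Split 'jellyfish' into 'jelly' + 'fish'. The first part is 'jelly'.

jelly


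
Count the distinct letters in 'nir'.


Unique letters in 'nir': {i, n, r} = 3 distinct letters.

3


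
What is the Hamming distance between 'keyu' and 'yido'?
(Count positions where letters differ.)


Alignment:
Position 1: 'k' vs 'y' = DIFFER
Position 2: 'e' vs 'i' = DIFFER
Position 3: 'y' vs 'd' = DIFFER
Position 4: 'u' vs 'o' = DIFFER
Total differences: 4

4


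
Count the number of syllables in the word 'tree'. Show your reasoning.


Break 'tree' into syllables: tree -> tree = 1 syllable

1 syllable


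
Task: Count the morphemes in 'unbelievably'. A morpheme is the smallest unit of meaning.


Decomposition: un- (prefix) + believe (root) + -able (suffix) + -ly (suffix) = 4 morpheme(s)

4 morphemes


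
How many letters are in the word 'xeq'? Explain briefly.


Spell out 'xeq' and number each letter: x(1), e(2), q(3). Total: 3 letters.

3


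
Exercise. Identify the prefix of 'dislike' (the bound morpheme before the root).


The word 'dislike' = 'dis' (prefix) + 'like' (root). The prefix is 'dis'.

dis


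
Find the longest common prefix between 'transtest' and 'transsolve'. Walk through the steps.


Compare from the start: 5 characters match: 'trans'. Mismatch at position 6: 't' vs 's'.

trans


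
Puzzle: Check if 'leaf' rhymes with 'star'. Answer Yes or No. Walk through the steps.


Rime (stressed vowel + following sounds) of 'leaf': -eaf = /iːf/
Rime of 'star': -ar = /ɑːr/
/iːf/ and /ɑːr/ are different ending sounds, so the words do not rhyme.

No


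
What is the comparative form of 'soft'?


Apply comparative formation (add -er): 'soft' -> 'softer'.

softer


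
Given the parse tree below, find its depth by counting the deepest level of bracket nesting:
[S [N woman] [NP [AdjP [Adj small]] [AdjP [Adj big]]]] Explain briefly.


Count bracket nesting levels:
'[' at pos 0: depth = 1
'[' at pos 3: depth = 2
'[' at pos 13: depth = 2
'[' at pos 17: depth = 3
'[' at pos 23: depth = 4
'[' at pos 36: depth = 3
'[' at pos 42: depth = 4
Maximum depth reached: 4

4


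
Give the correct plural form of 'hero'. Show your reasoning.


Apply rule: Add -es (consonant + o). 'hero' becomes 'heroes'.

heroes


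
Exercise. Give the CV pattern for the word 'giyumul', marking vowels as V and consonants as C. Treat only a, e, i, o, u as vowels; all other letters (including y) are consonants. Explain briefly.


Letter mapping: g = C, i = V, y = C, u = V, m = C, u = V, l = C.

CVCVCVC


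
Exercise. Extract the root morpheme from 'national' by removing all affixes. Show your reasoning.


Remove suffix '-al' from 'national' to get root 'nation'.

nation


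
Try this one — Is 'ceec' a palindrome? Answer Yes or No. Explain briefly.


Forward: 'ceec'
Reversed: 'ceec'
They are identical.

Yes


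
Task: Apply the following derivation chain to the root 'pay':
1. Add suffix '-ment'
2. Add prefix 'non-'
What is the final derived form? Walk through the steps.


Step 1: Add suffix '-ment' to 'pay' = 'payment'
Step 2: Add prefix 'non-' to 'payment' = 'nonpayment'

nonpayment


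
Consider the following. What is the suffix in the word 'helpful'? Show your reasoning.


The word 'helpful' = 'help' (root) + '-ful' (suffix). The suffix is '-ful'.

ful


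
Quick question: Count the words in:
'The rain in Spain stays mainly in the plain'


Split into words: The | rain | in | Spain | stays | mainly | in | the | plain = 9 words.

9


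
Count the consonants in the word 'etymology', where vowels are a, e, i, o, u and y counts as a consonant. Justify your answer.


Consonants in 'etymology': t, y, m, l, g, y = 6 consonants.

6


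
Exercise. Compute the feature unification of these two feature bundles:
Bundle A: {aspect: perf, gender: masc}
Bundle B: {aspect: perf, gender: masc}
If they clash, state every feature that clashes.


Compare features:
aspect: A=perf vs B=perf -> unified: perf
gender: A=masc vs B=masc -> unified: masc
No clashes found.

Unified: {aspect: perf, gender: masc}


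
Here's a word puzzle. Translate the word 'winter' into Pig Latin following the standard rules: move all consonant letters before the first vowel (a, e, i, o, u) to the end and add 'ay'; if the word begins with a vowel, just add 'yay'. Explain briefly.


'winter': move consonant cluster 'w' to end and add 'ay': 'interway'.

interway


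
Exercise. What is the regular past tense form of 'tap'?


Apply rule: Double final consonant and add -ed. 'tap' becomes 'tapped'.

tapped


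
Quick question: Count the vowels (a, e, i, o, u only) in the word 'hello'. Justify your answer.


Vowels in 'hello': e, o = 2 vowels.

2


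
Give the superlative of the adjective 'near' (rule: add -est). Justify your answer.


Apply superlative formation (add -est): 'near' -> 'nearest'.

nearest


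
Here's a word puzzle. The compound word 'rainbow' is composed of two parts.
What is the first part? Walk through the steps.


Split 'rainbow' into 'rain' + 'bow'. The first part is 'rain'.

rain


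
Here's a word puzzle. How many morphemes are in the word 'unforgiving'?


Decomposition: un- (prefix) + forgive (root) + -ing (suffix) = 3 morpheme(s)

3 morphemes


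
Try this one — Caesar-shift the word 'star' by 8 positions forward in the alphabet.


Shift each letter by 8: s -> a, t -> b, a -> i, r -> z. Result: 'abiz'.

abiz


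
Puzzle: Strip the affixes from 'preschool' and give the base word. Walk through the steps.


Remove prefix 'pre' from 'preschool' to get root 'school'.

school


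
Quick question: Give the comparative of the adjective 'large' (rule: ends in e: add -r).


Apply comparative formation (ends in e: add -r): 'large' -> 'larger'.

larger


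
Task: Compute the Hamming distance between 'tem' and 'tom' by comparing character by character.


Alignment:
Position 1: 't' vs 't' = match
Position 2: 'e' vs 'o' = DIFFER
Position 3: 'm' vs 'm' = match
Total differences: 1

1


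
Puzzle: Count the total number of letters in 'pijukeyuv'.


Spell out 'pijukeyuv' and number each letter: p(1), i(2), j(3), u(4), k(5), e(6), y(7), u(8), v(9). Total: 9 letters.

9


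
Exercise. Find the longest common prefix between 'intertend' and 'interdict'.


Compare from the start: 5 characters match: 'inter'. Mismatch at position 6: 't' vs 'd'.

inter


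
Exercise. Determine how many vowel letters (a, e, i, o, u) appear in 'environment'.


Vowels in 'environment': e, i, o, e = 4 vowels.

4


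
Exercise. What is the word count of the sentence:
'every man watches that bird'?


Split into words: every | man | watches | that | bird = 5 words.

5


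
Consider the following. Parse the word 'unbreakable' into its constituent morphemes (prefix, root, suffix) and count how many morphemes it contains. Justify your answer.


Step 1: Identify prefix: 'un' (meaning: not/reverse)
Step 2: Identify root: 'break'
Step 3: Identify suffix(es): 'able'
Decomposition: un- (prefix: not/reverse) + break (root) + -able (suffix: capable of)
Total morphemes: 3

3 morphemes (un- (prefix: not/reverse) + break (root) + -able (suffix: capable of))


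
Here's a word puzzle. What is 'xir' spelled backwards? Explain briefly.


Reverse 'xir' character by character: 'rix'.

rix


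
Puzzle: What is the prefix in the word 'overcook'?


The word 'overcook' = 'over' (prefix) + 'cook' (root). The prefix is 'over'.

over


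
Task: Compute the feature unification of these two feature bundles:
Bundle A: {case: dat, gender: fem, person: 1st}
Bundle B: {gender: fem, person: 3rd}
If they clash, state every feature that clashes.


Compare features:
case: A=dat vs B=_ -> unified: dat
gender: A=fem vs B=fem -> unified: fem
person: A=1st vs B=3rd -> CLASH
Clash detected on feature 'person' (1st vs 3rd); unification fails.

CLASH on 'person' (1st vs 3rd)


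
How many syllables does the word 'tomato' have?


Break 'tomato' into syllables: to-ma-to -> to | ma | to = 3 syllables

3 syllables


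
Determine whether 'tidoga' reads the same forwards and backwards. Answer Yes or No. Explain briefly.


Forward: 'tidoga'
Reversed: 'agodit'
They differ.

No


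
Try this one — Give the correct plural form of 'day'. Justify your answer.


Apply rule: Add -s. 'day' becomes 'days'.

days


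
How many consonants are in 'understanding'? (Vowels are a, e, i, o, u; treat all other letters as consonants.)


Consonants in 'understanding': n, d, r, s, t, n, d, n, g = 9 consonants.

9


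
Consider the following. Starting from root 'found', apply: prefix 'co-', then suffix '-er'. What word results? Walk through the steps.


Step 1: Add prefix 'co-' to 'found' = 'cofound'
Step 2: Add suffix '-er' to 'cofound' = 'cofounder'

cofounder


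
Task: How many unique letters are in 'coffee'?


Unique letters in 'coffee': {c, e, f, o} = 4 distinct letters.

4


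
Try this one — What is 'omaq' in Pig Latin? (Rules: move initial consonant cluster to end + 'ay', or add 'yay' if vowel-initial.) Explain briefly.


'omaq' starts with a vowel, so add 'yay': 'omaqyay'.

omaqyay


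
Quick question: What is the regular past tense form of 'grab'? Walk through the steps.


Apply rule: Double final consonant and add -ed. 'grab' becomes 'grabbed'.

grabbed


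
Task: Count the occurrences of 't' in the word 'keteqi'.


Letter 't' in 'keteqi': found at position(s) 3 = 1 occurrence(s).

1


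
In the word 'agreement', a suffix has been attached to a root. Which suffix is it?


The word 'agreement' = 'agree' (root) + '-ment' (suffix). The suffix is '-ment'.

ment


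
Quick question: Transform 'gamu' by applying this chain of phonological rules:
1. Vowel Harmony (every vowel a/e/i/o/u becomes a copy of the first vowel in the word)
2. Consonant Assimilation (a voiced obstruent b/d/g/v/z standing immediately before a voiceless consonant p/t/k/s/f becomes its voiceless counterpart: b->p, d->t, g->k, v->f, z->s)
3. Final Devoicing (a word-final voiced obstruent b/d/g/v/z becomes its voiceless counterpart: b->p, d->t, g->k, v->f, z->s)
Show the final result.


Starting form: 'gamu'
Rule 1: Vowel Harmony: all vowels become 'a' (matching first vowel). 'gamu' -> 'gama'
Rule 2: Consonant Assimilation: no voiced obstruent (b/d/g/v/z) stands immediately before a voiceless consonant (p/t/k/s/f). No change.
Rule 3: Final Devoicing: the word ends in the vowel 'a', not a consonant. No change.
Final form: 'gama'

gama


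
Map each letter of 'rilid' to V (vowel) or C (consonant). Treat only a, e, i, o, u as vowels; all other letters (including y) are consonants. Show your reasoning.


Letter mapping: r = C, i = V, l = C, i = V, d = C.

CVCVC


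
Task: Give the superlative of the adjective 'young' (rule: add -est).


Apply superlative formation (add -est): 'young' -> 'youngest'.

youngest


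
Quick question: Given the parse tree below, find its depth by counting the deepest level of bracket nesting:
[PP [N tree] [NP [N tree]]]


Count bracket nesting levels:
'[' at pos 0: depth = 1
'[' at pos 4: depth = 2
'[' at pos 13: depth = 2
'[' at pos 17: depth = 3
Maximum depth reached: 3

3


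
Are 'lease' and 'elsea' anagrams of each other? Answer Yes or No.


Sorted letters of 'lease': 'aeels'
Sorted letters of 'elsea': 'aeels'
They match.

Yes


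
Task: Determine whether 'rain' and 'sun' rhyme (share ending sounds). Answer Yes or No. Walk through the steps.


Rime (stressed vowel + following sounds) of 'rain': -ain = /eɪn/
Rime of 'sun': -un = /ʌn/
/eɪn/ and /ʌn/ are different ending sounds, so the words do not rhyme.

No


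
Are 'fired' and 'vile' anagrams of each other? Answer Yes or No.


Sorted letters of 'fired': 'defir'
Sorted letters of 'vile': 'eilv'
They do not match.

No


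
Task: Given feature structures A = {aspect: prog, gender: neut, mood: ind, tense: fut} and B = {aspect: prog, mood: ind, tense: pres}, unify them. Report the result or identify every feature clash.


Compare features:
aspect: A=prog vs B=prog -> unified: prog
gender: A=neut vs B=_ -> unified: neut
mood: A=ind vs B=ind -> unified: ind
tense: A=fut vs B=pres -> CLASH
Clash detected on feature 'tense' (fut vs pres); unification fails.

CLASH on 'tense' (fut vs pres)


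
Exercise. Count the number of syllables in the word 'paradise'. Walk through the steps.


Break 'paradise' into syllables: par-a-dise -> par | a | dise = 3 syllables

3 syllables


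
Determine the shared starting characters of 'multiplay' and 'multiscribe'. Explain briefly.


Compare from the start: 5 characters match: 'multi'. Mismatch at position 6: 'p' vs 's'.

multi


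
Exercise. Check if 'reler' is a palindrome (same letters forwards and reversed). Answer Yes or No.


Forward: 'reler'
Reversed: 'reler'
They are identical.

Yes


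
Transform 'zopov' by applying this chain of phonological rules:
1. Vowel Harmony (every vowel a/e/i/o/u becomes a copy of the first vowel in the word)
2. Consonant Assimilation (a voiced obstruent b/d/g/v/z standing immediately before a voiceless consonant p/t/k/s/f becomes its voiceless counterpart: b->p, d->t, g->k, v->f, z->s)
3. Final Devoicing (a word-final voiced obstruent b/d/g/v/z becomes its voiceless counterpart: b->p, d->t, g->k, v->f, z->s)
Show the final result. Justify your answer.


Starting form: 'zopov'
Rule 1: Vowel Harmony: all vowels already match. No change.
Rule 2: Consonant Assimilation: no voiced obstruent (b/d/g/v/z) stands immediately before a voiceless consonant (p/t/k/s/f). No change.
Rule 3: Final Devoicing: word-final voiced obstruent 'v' becomes voiceless 'f'. 'zopov' -> 'zopof'
Final form: 'zopof'

zopof


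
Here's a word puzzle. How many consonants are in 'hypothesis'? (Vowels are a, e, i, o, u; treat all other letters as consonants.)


Consonants in 'hypothesis': h, y, p, t, h, s, s = 7 consonants.

7


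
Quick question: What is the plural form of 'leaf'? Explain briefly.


Apply rule: Change -f to -ves. 'leaf' becomes 'leaves'.

leaves


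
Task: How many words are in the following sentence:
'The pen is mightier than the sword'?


Split into words: The | pen | is | mightier | than | the | sword = 7 words.

7


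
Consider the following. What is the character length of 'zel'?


Spell out 'zel' and number each letter: z(1), e(2), l(3). Total: 3 letters.

3


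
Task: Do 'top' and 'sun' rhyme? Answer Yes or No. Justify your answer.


Rime (stressed vowel + following sounds) of 'top': -op = /ɒp/
Rime of 'sun': -un = /ʌn/
/ɒp/ and /ʌn/ are different ending sounds, so the words do not rhyme.

No


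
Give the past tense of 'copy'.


Apply rule: Change -y to -ied. 'copy' becomes 'copied'.

copied


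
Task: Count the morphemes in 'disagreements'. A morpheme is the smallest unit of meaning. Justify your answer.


Decomposition: dis- (prefix) + agree (root) + -ment (suffix) + -s (plural) = 4 morpheme(s)

4 morphemes


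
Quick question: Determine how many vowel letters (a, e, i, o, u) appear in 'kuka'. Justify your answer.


Vowels in 'kuka': u, a = 2 vowels.

2


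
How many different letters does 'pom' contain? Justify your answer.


Unique letters in 'pom': {m, o, p} = 3 distinct letters.

3


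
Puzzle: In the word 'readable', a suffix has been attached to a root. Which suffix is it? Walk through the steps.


The word 'readable' = 'read' (root) + '-able' (suffix). The suffix is '-able'.

able


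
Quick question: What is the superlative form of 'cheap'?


Apply superlative formation (add -est): 'cheap' -> 'cheapest'.

cheapest


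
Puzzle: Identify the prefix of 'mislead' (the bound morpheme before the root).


The word 'mislead' = 'mis' (prefix) + 'lead' (root). The prefix is 'mis'.

mis


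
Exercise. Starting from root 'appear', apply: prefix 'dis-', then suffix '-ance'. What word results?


Step 1: Add prefix 'dis-' to 'appear' = 'disappear'
Step 2: Add suffix '-ance' to 'disappear' = 'disappearance'

disappearance


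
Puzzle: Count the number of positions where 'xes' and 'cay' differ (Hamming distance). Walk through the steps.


Alignment:
Position 1: 'x' vs 'c' = DIFFER
Position 2: 'e' vs 'a' = DIFFER
Position 3: 's' vs 'y' = DIFFER
Total differences: 3

3


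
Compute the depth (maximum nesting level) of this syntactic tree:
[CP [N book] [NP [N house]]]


Count bracket nesting levels:
'[' at pos 0: depth = 1
'[' at pos 4: depth = 2
'[' at pos 13: depth = 2
'[' at pos 17: depth = 3
Maximum depth reached: 3

3


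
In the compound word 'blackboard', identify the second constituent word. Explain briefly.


Split 'blackboard' into 'black' + 'board'. The second part is 'board'.

board


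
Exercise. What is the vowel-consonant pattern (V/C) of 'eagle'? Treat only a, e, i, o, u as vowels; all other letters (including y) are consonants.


Letter mapping: e = V, a = V, g = C, l = C, e = V.

VVCCV


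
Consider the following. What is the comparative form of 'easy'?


Apply comparative formation (consonant + y: change y to i, add -er): 'easy' -> 'easier'.

easier


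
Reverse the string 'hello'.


Reverse 'hello' character by character: 'olleh'.

olleh
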